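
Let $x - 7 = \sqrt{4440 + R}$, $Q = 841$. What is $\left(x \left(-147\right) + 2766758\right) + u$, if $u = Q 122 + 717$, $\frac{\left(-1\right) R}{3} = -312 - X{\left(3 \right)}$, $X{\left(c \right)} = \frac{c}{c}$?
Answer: $2869048 - 147 \sqrt{5379} \approx 2.8583 \cdot 10^{6}$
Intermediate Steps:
$X{\left(c \right)} = 1$
$R = 939$ ($R = - 3 \left(-312 - 1\right) = \left(-3\right) \left(-313\right) = 939$)
$x = 7 + \sqrt{5379}$ ($x = 7 + \sqrt{4440 + 939} = 7 + \sqrt{5379} \approx 80.342$)
$u = 103319$ ($u = 841 \cdot 122 + 717 = 102602 + 717 = 103319$)
$\left(x \left(-147\right) + 2766758\right) + u = \left(\left(7 + \sqrt{5379}\right) \left(-147\right) + 2766758\right) + 103319 = \left(\left(-1029 - 147 \sqrt{5379}\right) + 2766758\right) + 103319 = \left(2765729 - 147 \sqrt{5379}\right) + 103319 = 2869048 - 147 \sqrt{5379}$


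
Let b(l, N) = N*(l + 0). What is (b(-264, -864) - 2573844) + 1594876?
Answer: -750872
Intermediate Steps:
b(l, N) = N*l
(b(-264, -864) - 2573844) + 1594876 = (-864*(-264) - 2573844) + 1594876 = (228096 - 2573844) + 1594876 = -2345748 + 1594876 = -750872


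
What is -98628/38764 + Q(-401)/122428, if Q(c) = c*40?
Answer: -793537709/296612437 ≈ -2.6753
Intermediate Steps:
Q(c) = 40*c
-98628/38764 + Q(-401)/122428 = -98628/38764 + (40*(-401))/122428 = -98628*1/38764 - 16040*1/122428 = -24657/9691 - 4010/30607 = -793537709/296612437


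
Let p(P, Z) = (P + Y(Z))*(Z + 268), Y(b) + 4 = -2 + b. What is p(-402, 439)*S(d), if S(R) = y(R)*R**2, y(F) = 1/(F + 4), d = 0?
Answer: 0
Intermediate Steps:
Y(b) = -6 + b (Y(b) = -4 + (-2 + b) = -6 + b)
y(F) = 1/(4 + F)
p(P, Z) = (268 + Z)*(-6 + P + Z) (p(P, Z) = (P + (-6 + Z))*(Z + 268) = (-6 + P + Z)*(268 + Z) = (268 + Z)*(-6 + P + Z))
S(R) = R**2/(4 + R)
p(-402, 439)*S(d) = (-1608 + 439**2 + 262*439 + 268*(-402) - 402*439)*(0**2/(4 + 0)) = (-1608 + 192721 + 115018 - 107736 - 176478)*(0/4) = 21917*(0*(1/4)) = 21917*0 = 0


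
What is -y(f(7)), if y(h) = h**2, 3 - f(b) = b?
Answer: -16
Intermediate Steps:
f(b) = 3 - b
-y(f(7)) = -(3 - 1*7)**2 = -(3 - 7)**2 = -1*(-4)**2 = -1*16 = -16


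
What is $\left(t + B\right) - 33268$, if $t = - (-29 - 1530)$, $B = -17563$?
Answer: $-49272$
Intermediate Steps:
$t = 1559$ ($t = - (-29 - 1530) = \left(-1\right) \left(-1559\right) = 1559$)
$\left(t + B\right) - 33268 = \left(1559 - 17563\right) - 33268 = -16004 - 33268 = -49272$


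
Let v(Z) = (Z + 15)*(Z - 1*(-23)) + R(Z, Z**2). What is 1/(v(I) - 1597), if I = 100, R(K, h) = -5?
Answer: 1/12543 ≈ 7.9726e-5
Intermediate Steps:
v(Z) = -5 + (15 + Z)*(23 + Z) (v(Z) = (Z + 15)*(Z - 1*(-23)) - 5 = (15 + Z)*(Z + 23) - 5 = (15 + Z)*(23 + Z) - 5 = -5 + (15 + Z)*(23 + Z))
1/(v(I) - 1597) = 1/((340 + 100**2 + 38*100) - 1597) = 1/((340 + 10000 + 3800) - 1597) = 1/(14140 - 1597) = 1/12543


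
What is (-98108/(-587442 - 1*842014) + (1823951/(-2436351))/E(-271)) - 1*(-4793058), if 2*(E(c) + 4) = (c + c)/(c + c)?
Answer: 4173143961604974193/870664138764 ≈ 4.7931e+6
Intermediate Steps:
E(c) = -7/2 (E(c) = -4 + ((c + c)/(c + c))/2 = -4 + ((2*c)/((2*c)))/2 = -4 + ((2*c)*(1/(2*c)))/2 = -4 + (½)*1 = -4 + ½ = -7/2)
(-98108/(-587442 - 1*842014) + (1823951/(-2436351))/E(-271)) - 1*(-4793058) = (-98108/(-587442 - 1*842014) + (1823951/(-2436351))/(-7/2)) - 1*(-4793058) = (-98108/(-587442 - 842014) + (1823951*(-1/2436351))*(-2/7)) + 4793058 = (-98108/(-1429456) - 1823951/2436351*(-2/7)) + 4793058 = (-98108*(-1/1429456) + 3647902/17054457) + 4793058 = (24527/357364 + 3647902/17054457) + 4793058 = 245989073881/870664138764 + 4793058 = 4173143961604974193/870664138764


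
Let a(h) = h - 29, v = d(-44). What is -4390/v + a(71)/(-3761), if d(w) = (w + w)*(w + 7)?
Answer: -8323771/6122908 ≈ -1.3594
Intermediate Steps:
d(w) = 2*w*(7 + w) (d(w) = (2*w)*(7 + w) = 2*w*(7 + w))
v = 3256 (v = 2*(-44)*(7 - 44) = 2*(-44)*(-37) = 3256)
a(h) = -29 + h
-4390/v + a(71)/(-3761) = -4390/3256 + (-29 + 71)/(-3761) = -4390*1/3256 + 42*(-1/3761) = -2195/1628 - 42/3761 = -8323771/6122908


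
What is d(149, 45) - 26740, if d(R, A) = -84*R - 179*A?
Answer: -47311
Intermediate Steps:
d(R, A) = -179*A - 84*R
d(149, 45) - 26740 = (-179*45 - 84*149) - 26740 = (-8055 - 12516) - 26740 = -20571 - 26740 = -47311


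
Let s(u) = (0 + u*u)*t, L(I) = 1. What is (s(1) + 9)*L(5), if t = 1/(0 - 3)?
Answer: 26/3 ≈ 8.6667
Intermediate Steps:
t = -⅓ (t = 1/(-3) = -⅓ ≈ -0.33333)
s(u) = -u²/3 (s(u) = (0 + u*u)*(-⅓) = (0 + u²)*(-⅓) = u²*(-⅓) = -u²/3)
(s(1) + 9)*L(5) = (-⅓*1² + 9)*1 = (-⅓*1 + 9)*1 = (-⅓ + 9)*1 = (26/3)*1 = 26/3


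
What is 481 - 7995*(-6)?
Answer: 48451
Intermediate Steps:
481 - 7995*(-6) = 481 - 205*(-234) = 481 + 47970 = 48451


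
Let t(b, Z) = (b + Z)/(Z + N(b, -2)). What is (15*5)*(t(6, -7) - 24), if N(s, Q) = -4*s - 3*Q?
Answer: -1797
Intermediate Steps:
t(b, Z) = (Z + b)/(6 + Z - 4*b) (t(b, Z) = (b + Z)/(Z + (-4*b - 3*(-2))) = (Z + b)/(Z + (-4*b + 6)) = (Z + b)/(Z + (6 - 4*b)) = (Z + b)/(6 + Z - 4*b))
(15*5)*(t(6, -7) - 24) = (15*5)*((-7 + 6)/(6 - 7 - 4*6) - 24) = 75*(-1/(6 - 7 - 24) - 24) = 75*(-1/(-25) - 24) = 75*(-1/25*(-1) - 24) = 75*(1/25 - 24) = 75*(-599/25) = -1797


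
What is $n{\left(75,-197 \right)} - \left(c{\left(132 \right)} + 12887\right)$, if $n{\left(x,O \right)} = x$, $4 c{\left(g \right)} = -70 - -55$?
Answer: $- \frac{51233}{4} \approx -12808.0$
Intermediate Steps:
$c{\left(g \right)} = - \frac{15}{4}$ ($c{\left(g \right)} = \frac{-70 - -55}{4} = \frac{-70 + 55}{4} = \frac{1}{4} \left(-15\right) = - \frac{15}{4}$)
$n{\left(75,-197 \right)} - \left(c{\left(132 \right)} + 12887\right) = 75 - \left(- \frac{15}{4} + 12887\right) = 75 - \frac{51533}{4} = - \frac{51233}{4}$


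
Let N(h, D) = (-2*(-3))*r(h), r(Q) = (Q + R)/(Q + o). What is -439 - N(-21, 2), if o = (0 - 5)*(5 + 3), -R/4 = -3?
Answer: -26833/61 ≈ -439.89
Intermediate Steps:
R = 12 (R = -4*(-3) = 12)
o = -40 (o = -5*8 = -40)
r(Q) = (12 + Q)/(-40 + Q) (r(Q) = (Q + 12)/(Q - 40) = (12 + Q)/(-40 + Q))
N(h, D) = 6*(12 + h)/(-40 + h) (N(h, D) = (-2*(-3))*((12 + h)/(-40 + h)) = 6*((12 + h)/(-40 + h)) = 6*(12 + h)/(-40 + h))
-439 - N(-21, 2) = -439 - 6*(12 - 21)/(-40 - 21) = -439 - 6*(-9)/(-61) = -439 - 6*(-1)*(-9)/61 = -439 - 1*54/61 = -439 - 54/61 = -26833/61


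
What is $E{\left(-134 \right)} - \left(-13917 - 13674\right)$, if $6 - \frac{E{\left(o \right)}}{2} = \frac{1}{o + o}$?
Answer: $\frac{3698803}{134} \approx 27603.0$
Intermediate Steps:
$E{\left(o \right)} = 12 - \frac{1}{o}$ ($E{\left(o \right)} = 12 - \frac{2}{o + o} = 12 - \frac{2}{2 o} = 12 - 2 \frac{1}{2 o} = 12 - \frac{1}{o}$)
$E{\left(-134 \right)} - \left(-13917 - 13674\right) = \left(12 - \frac{1}{-134}\right) - \left(-13917 - 13674\right) = \left(12 - - \frac{1}{134}\right) - \left(-13917 - 13674\right) = \left(12 + \frac{1}{134}\right) - -27591 = \frac{1609}{134} + 27591 = \frac{3698803}{134}$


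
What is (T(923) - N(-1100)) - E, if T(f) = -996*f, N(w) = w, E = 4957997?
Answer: -5876205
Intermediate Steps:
(T(923) - N(-1100)) - E = (-996*923 - 1*(-1100)) - 1*4957997 = (-919308 + 1100) - 4957997 = -918208 - 4957997 = -5876205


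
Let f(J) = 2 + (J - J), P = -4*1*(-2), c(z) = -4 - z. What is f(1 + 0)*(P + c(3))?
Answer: 2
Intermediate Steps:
P = 8 (P = -4*(-2) = 8)
f(J) = 2 (f(J) = 2 + 0 = 2)
f(1 + 0)*(P + c(3)) = 2*(8 + (-4 - 1*3)) = 2*(8 + (-4 - 3)) = 2*(8 - 7) = 2*1 = 2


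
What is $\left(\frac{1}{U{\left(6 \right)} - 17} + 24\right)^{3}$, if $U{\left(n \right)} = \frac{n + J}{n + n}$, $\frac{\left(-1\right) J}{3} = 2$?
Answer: $\frac{67419143}{4913} \approx 13723.0$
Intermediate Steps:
$J = -6$ ($J = \left(-3\right) 2 = -6$)
$U{\left(n \right)} = \frac{-6 + n}{2 n}$ ($U{\left(n \right)} = \frac{n - 6}{n + n} = \frac{-6 + n}{2 n}$)
$\left(\frac{1}{U{\left(6 \right)} - 17} + 24\right)^{3} = \left(\frac{1}{\frac{-6 + 6}{2 \cdot 6} - 17} + 24\right)^{3} = \left(\frac{1}{\frac{1}{2} \cdot \frac{1}{6} \cdot 0 - 17} + 24\right)^{3} = \left(\frac{1}{0 - 17} + 24\right)^{3} = \left(\frac{1}{-17} + 24\right)^{3} = \left(- \frac{1}{17} + 24\right)^{3} = \left(\frac{407}{17}\right)^{3} = \frac{67419143}{4913}$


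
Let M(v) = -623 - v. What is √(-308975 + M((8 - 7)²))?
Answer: I*√309599 ≈ 556.42*I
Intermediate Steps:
√(-308975 + M((8 - 7)²)) = √(-308975 + (-623 - (8 - 7)²)) = √(-308975 + (-623 - 1*1²)) = √(-308975 + (-623 - 1*1)) = √(-308975 + (-623 - 1)) = √(-308975 - 624) = √(-309599) = I*√309599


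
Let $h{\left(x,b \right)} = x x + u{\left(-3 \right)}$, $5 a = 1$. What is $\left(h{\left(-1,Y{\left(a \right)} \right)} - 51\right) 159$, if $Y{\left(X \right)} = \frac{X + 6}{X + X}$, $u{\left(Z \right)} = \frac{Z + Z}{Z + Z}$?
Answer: $-7791$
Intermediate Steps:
$a = \frac{1}{5}$ ($a = \frac{1}{5} \cdot 1 = \frac{1}{5} \approx 0.2$)
$u{\left(Z \right)} = 1$ ($u{\left(Z \right)} = \frac{2 Z}{2 Z} = 2 Z \frac{1}{2 Z} = 1$)
$Y{\left(X \right)} = \frac{6 + X}{2 X}$
$h{\left(x,b \right)} = 1 + x^{2}$ ($h{\left(x,b \right)} = x x + 1 = x^{2} + 1 = 1 + x^{2}$)
$\left(h{\left(-1,Y{\left(a \right)} \right)} - 51\right) 159 = \left(\left(1 + \left(-1\right)^{2}\right) - 51\right) 159 = \left(\left(1 + 1\right) - 51\right) 159 = \left(2 - 51\right) 159 = \left(-49\right) 159 = -7791$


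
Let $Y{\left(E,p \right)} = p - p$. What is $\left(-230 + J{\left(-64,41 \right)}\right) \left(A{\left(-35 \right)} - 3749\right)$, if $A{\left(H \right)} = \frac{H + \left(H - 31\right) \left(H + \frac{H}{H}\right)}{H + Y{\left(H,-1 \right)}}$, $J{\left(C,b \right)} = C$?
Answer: $\frac{5603808}{5} \approx 1.1208 \cdot 10^{6}$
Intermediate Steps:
$Y{\left(E,p \right)} = 0$
$A{\left(H \right)} = \frac{H + \left(1 + H\right) \left(-31 + H\right)}{H}$ ($A{\left(H \right)} = \frac{H + \left(H - 31\right) \left(H + \frac{H}{H}\right)}{H + 0} = \frac{H + \left(-31 + H\right) \left(H + 1\right)}{H} = \frac{H + \left(-31 + H\right) \left(1 + H\right)}{H} = \frac{H + \left(1 + H\right) \left(-31 + H\right)}{H}$)
$\left(-230 + J{\left(-64,41 \right)}\right) \left(A{\left(-35 \right)} - 3749\right) = \left(-230 - 64\right) \left(\left(-29 - 35 - \frac{31}{-35}\right) - 3749\right) = - 294 \left(\left(-29 - 35 - - \frac{31}{35}\right) - 3749\right) = - 294 \left(\left(-29 - 35 + \frac{31}{35}\right) - 3749\right) = - 294 \left(- \frac{2209}{35} - 3749\right) = \left(-294\right) \left(- \frac{133424}{35}\right) = \frac{5603808}{5}$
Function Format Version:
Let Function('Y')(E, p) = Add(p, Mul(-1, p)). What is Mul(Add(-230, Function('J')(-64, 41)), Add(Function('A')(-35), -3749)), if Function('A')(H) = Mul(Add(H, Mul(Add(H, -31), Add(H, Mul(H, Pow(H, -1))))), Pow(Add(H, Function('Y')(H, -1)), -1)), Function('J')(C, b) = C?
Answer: Rational(5603808, 5) ≈ 1.1208e+6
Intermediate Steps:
Function('Y')(E, p) = 0
Function('A')(H) = Mul(Pow(H, -1), Add(H, Mul(Add(1, H), Add(-31, H)))) (Function('A')(H) = Mul(Add(H, Mul(Add(H, -31), Add(H, Mul(H, Pow(H, -1))))), Pow(Add(H, 0), -1)) = Mul(Add(H, Mul(Add(-31, H), Add(H, 1))), Pow(H, -1)) = Mul(Add(H, Mul(Add(-31, H), Add(1, H))), Pow(H, -1)) = Mul(Add(H, Mul(Add(1, H), Add(-31, H))), Pow(H, -1)) = Mul(Pow(H, -1), Add(H, Mul(Add(1, H), Add(-31, H)))))
Mul(Add(-230, Function('J')(-64, 41)), Add(Function('A')(-35), -3749)) = Mul(Add(-230, -64), Add(Add(-29, -35, Mul(-31, Pow(-35, -1))), -3749)) = Mul(-294, Add(Add(-29, -35, Mul(-31, Rational(-1, 35))), -3749)) = Mul(-294, Add(Add(-29, -35, Rational(31, 35)), -3749)) = Mul(-294, Add(Rational(-2209, 35), -3749)) = Mul(-294, Rational(-133424, 35)) = Rational(5603808, 5)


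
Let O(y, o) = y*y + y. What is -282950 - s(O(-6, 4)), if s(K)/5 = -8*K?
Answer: -281750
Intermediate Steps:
O(y, o) = y + y² (O(y, o) = y² + y = y + y²)
s(K) = -40*K (s(K) = 5*(-8*K) = -40*K)
-282950 - s(O(-6, 4)) = -282950 - (-40)*(-6*(1 - 6)) = -282950 - (-40)*(-6*(-5)) = -282950 - (-40)*30 = -282950 - 1*(-1200) = -282950 + 1200 = -281750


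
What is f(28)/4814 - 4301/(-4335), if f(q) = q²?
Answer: 708931/613785 ≈ 1.1550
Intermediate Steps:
f(28)/4814 - 4301/(-4335) = 28²/4814 - 4301/(-4335) = 784*(1/4814) - 4301*(-1/4335) = 392/2407 + 253/255 = 708931/613785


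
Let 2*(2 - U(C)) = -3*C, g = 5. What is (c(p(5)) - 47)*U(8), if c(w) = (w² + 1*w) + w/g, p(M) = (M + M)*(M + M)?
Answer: 141022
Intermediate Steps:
p(M) = 4*M² (p(M) = (2*M)*(2*M) = 4*M²)
U(C) = 2 + 3*C/2 (U(C) = 2 - (-3)*C/2 = 2 + 3*C/2)
c(w) = w² + 6*w/5 (c(w) = (w² + 1*w) + w/5 = (w² + w) + w*(⅕) = (w + w²) + w/5 = w² + 6*w/5)
(c(p(5)) - 47)*U(8) = ((4*5²)*(6 + 5*(4*5²))/5 - 47)*(2 + (3/2)*8) = ((4*25)*(6 + 5*(4*25))/5 - 47)*(2 + 12) = ((⅕)*100*(6 + 5*100) - 47)*14 = ((⅕)*100*(6 + 500) - 47)*14 = ((⅕)*100*506 - 47)*14 = (10120 - 47)*14 = 10073*14 = 141022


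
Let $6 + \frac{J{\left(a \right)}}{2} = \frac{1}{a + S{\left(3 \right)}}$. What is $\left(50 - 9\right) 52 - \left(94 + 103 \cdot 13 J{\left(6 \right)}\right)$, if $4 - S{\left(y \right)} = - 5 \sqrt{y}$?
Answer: $\frac{85174}{5} + \frac{2678 \sqrt{3}}{5} \approx 17963.0$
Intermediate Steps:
$S{\left(y \right)} = 4 + 5 \sqrt{y}$ ($S{\left(y \right)} = 4 - - 5 \sqrt{y} = 4 + 5 \sqrt{y}$)
$J{\left(a \right)} = -12 + \frac{2}{4 + a + 5 \sqrt{3}}$ ($J{\left(a \right)} = -12 + \frac{2}{a + \left(4 + 5 \sqrt{3}\right)} = -12 + \frac{2}{4 + a + 5 \sqrt{3}}$)
$\left(50 - 9\right) 52 - \left(94 + 103 \cdot 13 J{\left(6 \right)}\right) = \left(50 - 9\right) 52 - \left(94 + 103 \cdot 13 \frac{2 \left(-23 - 30 \sqrt{3} - 36\right)}{4 + 6 + 5 \sqrt{3}}\right) = 41 \cdot 52 - \left(94 + 103 \cdot 13 \frac{2 \left(-23 - 30 \sqrt{3} - 36\right)}{10 + 5 \sqrt{3}}\right) = 2132 - \left(94 + 103 \cdot 13 \frac{2 \left(-59 - 30 \sqrt{3}\right)}{10 + 5 \sqrt{3}}\right) = 2132 - \left(94 + 103 \frac{26 \left(-59 - 30 \sqrt{3}\right)}{10 + 5 \sqrt{3}}\right) = 2132 - \left(94 + \frac{2678 \left(-59 - 30 \sqrt{3}\right)}{10 + 5 \sqrt{3}}\right) = 2038 - \frac{2678 \left(-59 - 30 \sqrt{3}\right)}{10 + 5 \sqrt{3}}$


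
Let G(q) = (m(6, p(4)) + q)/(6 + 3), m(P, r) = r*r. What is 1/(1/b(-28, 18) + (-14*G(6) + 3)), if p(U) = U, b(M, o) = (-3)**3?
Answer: -27/844 ≈ -0.031991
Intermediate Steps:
b(M, o) = -27
m(P, r) = r**2
G(q) = 16/9 + q/9 (G(q) = (4**2 + q)/(6 + 3) = (16 + q)/9 = (16 + q)*(1/9) = 16/9 + q/9)
1/(1/b(-28, 18) + (-14*G(6) + 3)) = 1/(1/(-27) + (-14*(16/9 + (1/9)*6) + 3)) = 1/(-1/27 + (-14*(16/9 + 2/3) + 3)) = 1/(-1/27 + (-14*22/9 + 3)) = 1/(-1/27 + (-308/9 + 3)) = 1/(-1/27 - 281/9) = 1/(-844/27) = -27/844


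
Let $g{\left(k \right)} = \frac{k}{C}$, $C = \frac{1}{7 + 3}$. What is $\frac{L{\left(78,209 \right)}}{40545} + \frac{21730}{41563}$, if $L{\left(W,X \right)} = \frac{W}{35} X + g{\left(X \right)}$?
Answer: $\frac{34554393226}{58981014225} \approx 0.58586$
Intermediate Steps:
$C = \frac{1}{10} \approx 0.1$
$g{\left(k \right)} = 10 k$ ($g{\left(k \right)} = k \frac{1}{\frac{1}{10}} = k 10 = 10 k$)
$L{\left(W,X \right)} = 10 X + \frac{W X}{35}$ ($L{\left(W,X \right)} = \frac{W}{35} X + 10 X = \frac{W X}{35} + 10 X = 10 X + \frac{W X}{35}$)
$\frac{L{\left(78,209 \right)}}{40545} + \frac{21730}{41563} = \frac{\frac{1}{35} \cdot 209 \left(350 + 78\right)}{40545} + \frac{21730}{41563} = \frac{1}{35} \cdot 209 \cdot 428 \cdot \frac{1}{40545} + 21730 \cdot \frac{1}{41563} = \frac{89452}{35} \cdot \frac{1}{40545} + \frac{21730}{41563} = \frac{89452}{1419075} + \frac{21730}{41563} = \frac{34554393226}{58981014225}$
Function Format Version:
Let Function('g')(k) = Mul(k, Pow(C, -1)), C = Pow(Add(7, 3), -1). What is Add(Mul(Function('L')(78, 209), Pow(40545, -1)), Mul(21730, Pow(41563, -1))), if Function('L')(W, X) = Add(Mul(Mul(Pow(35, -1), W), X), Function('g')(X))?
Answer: Rational(34554393226, 58981014225) ≈ 0.58586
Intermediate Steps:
C = Rational(1, 10) (C = Pow(10, -1) = Rational(1, 10) ≈ 0.10000)
Function('g')(k) = Mul(10, k) (Function('g')(k) = Mul(k, Pow(Rational(1, 10), -1)) = Mul(k, 10) = Mul(10, k))
Function('L')(W, X) = Add(Mul(10, X), Mul(Rational(1, 35), W, X)) (Function('L')(W, X) = Add(Mul(Mul(Pow(35, -1), W), X), Mul(10, X)) = Add(Mul(Mul(Rational(1, 35), W), X), Mul(10, X)) = Add(Mul(Rational(1, 35), W, X), Mul(10, X)) = Add(Mul(10, X), Mul(Rational(1, 35), W, X)))
Add(Mul(Function('L')(78, 209), Pow(40545, -1)), Mul(21730, Pow(41563, -1))) = Add(Mul(Mul(Rational(1, 35), 209, Add(350, 78)), Pow(40545, -1)), Mul(21730, Pow(41563, -1))) = Add(Mul(Mul(Rational(1, 35), 209, 428), Rational(1, 40545)), Mul(21730, Rational(1, 41563))) = Add(Mul(Rational(89452, 35), Rational(1, 40545)), Rational(21730, 41563)) = Add(Rational(89452, 1419075), Rational(21730, 41563)) = Rational(34554393226, 58981014225)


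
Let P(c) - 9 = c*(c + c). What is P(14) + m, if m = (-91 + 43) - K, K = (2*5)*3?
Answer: 323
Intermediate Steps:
P(c) = 9 + 2*c**2 (P(c) = 9 + c*(c + c) = 9 + c*(2*c) = 9 + 2*c**2)
K = 30 (K = 10*3 = 30)
m = -78 (m = (-91 + 43) - 1*30 = -48 - 30 = -78)
P(14) + m = (9 + 2*14**2) - 78 = (9 + 2*196) - 78 = (9 + 392) - 78 = 401 - 78 = 323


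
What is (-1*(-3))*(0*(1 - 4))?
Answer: 0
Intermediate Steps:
(-1*(-3))*(0*(1 - 4)) = 3*(0*(-3)) = 3*0 = 0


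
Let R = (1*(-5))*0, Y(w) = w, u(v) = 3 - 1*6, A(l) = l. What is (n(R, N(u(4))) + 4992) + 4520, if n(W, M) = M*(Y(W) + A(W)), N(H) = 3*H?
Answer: 9512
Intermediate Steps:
u(v) = -3 (u(v) = 3 - 6 = -3)
R = 0 (R = -5*0 = 0)
n(W, M) = 2*M*W (n(W, M) = M*(W + W) = M*(2*W) = 2*M*W)
(n(R, N(u(4))) + 4992) + 4520 = (2*(3*(-3))*0 + 4992) + 4520 = (2*(-9)*0 + 4992) + 4520 = (0 + 4992) + 4520 = 4992 + 4520 = 9512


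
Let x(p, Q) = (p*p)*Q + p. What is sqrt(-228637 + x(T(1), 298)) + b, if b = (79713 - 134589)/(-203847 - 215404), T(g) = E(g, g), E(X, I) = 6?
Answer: 54876/419251 + 7*I*sqrt(4447) ≈ 0.13089 + 466.8*I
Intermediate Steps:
T(g) = 6
x(p, Q) = p + Q*p**2 (x(p, Q) = p**2*Q + p = Q*p**2 + p = p + Q*p**2)
b = 54876/419251 (b = -54876/(-419251) = -54876*(-1/419251) = 54876/419251 ≈ 0.13089)
sqrt(-228637 + x(T(1), 298)) + b = sqrt(-228637 + 6*(1 + 298*6)) + 54876/419251 = sqrt(-228637 + 6*(1 + 1788)) + 54876/419251 = sqrt(-228637 + 6*1789) + 54876/419251 = sqrt(-228637 + 10734) + 54876/419251 = sqrt(-217903) + 54876/419251 = 7*I*sqrt(4447) + 54876/419251 = 54876/419251 + 7*I*sqrt(4447)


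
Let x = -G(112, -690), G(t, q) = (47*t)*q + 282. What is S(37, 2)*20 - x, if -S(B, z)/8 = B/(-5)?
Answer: -3630694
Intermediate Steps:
S(B, z) = 8*B/5 (S(B, z) = -8*B/(-5) = -8*B*(-1)/5 = -(-8)*B/5 = 8*B/5)
G(t, q) = 282 + 47*q*t (G(t, q) = 47*q*t + 282 = 282 + 47*q*t)
x = 3631878 (x = -(282 + 47*(-690)*112) = -(282 - 3632160) = -1*(-3631878) = 3631878)
S(37, 2)*20 - x = ((8/5)*37)*20 - 1*3631878 = (296/5)*20 - 3631878 = 1184 - 3631878 = -3630694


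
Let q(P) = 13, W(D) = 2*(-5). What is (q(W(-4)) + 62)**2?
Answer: 5625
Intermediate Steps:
W(D) = -10
(q(W(-4)) + 62)**2 = (13 + 62)**2 = 75**2 = 5625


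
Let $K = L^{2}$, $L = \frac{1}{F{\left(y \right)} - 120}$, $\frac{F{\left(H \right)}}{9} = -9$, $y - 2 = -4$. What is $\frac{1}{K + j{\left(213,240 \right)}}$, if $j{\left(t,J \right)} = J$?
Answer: $\frac{40401}{9696241} \approx 0.0041667$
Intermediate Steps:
$y = -2$ ($y = 2 - 4 = -2$)
$F{\left(H \right)} = -81$ ($F{\left(H \right)} = 9 \left(-9\right) = -81$)
$L = - \frac{1}{201}$ ($L = \frac{1}{-81 - 120} = \frac{1}{-201} = - \frac{1}{201} \approx -0.0049751$)
$K = \frac{1}{40401}$ ($K = \left(- \frac{1}{201}\right)^{2} = \frac{1}{40401} \approx 2.4752 \cdot 10^{-5}$)
$\frac{1}{K + j{\left(213,240 \right)}} = \frac{1}{\frac{1}{40401} + 240} = \frac{1}{\frac{9696241}{40401}} = \frac{40401}{9696241}$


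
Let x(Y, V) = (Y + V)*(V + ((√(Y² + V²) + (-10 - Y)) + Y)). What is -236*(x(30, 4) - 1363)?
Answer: 369812 - 16048*√229 ≈ 1.2696e+5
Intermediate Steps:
x(Y, V) = (V + Y)*(-10 + V + √(V² + Y²)) (x(Y, V) = (V + Y)*(V + ((√(V² + Y²) + (-10 - Y)) + Y)) = (V + Y)*(V + ((-10 + √(V² + Y²) - Y) + Y)) = (V + Y)*(V + (-10 + √(V² + Y²))) = (V + Y)*(-10 + V + √(V² + Y²)))
-236*(x(30, 4) - 1363) = -236*((4² - 10*4 - 10*30 + 4*30 + 4*√(4² + 30²) + 30*√(4² + 30²)) - 1363) = -236*((16 - 40 - 300 + 120 + 4*√(16 + 900) + 30*√(16 + 900)) - 1363) = -236*((16 - 40 - 300 + 120 + 4*√916 + 30*√916) - 1363) = -236*((16 - 40 - 300 + 120 + 4*(2*√229) + 30*(2*√229)) - 1363) = -236*((16 - 40 - 300 + 120 + 8*√229 + 60*√229) - 1363) = -236*((-204 + 68*√229) - 1363) = -236*(-1567 + 68*√229) = 369812 - 16048*√229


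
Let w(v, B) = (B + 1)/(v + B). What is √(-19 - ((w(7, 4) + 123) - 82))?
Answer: I*√7315/11 ≈ 7.7753*I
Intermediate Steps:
w(v, B) = (1 + B)/(B + v)
√(-19 - ((w(7, 4) + 123) - 82)) = √(-19 - (((1 + 4)/(4 + 7) + 123) - 82)) = √(-19 - ((5/11 + 123) - 82)) = √(-19 - (1358/11 - 82)) = √(-19 - 1*456/11) = √(-19 - 456/11) = √(-665/11) = I*√7315/11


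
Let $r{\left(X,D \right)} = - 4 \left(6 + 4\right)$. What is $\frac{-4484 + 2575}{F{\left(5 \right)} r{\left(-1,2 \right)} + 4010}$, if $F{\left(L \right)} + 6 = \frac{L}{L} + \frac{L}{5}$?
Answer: $- \frac{1909}{4170} \approx -0.45779$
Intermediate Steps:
$F{\left(L \right)} = -5 + \frac{L}{5}$ ($F{\left(L \right)} = -6 + \left(\frac{L}{L} + \frac{L}{5}\right) = -6 + \left(1 + L \frac{1}{5}\right) = -6 + \left(1 + \frac{L}{5}\right) = -5 + \frac{L}{5}$)
$r{\left(X,D \right)} = -40$ ($r{\left(X,D \right)} = \left(-4\right) 10 = -40$)
$\frac{-4484 + 2575}{F{\left(5 \right)} r{\left(-1,2 \right)} + 4010} = \frac{-4484 + 2575}{\left(-5 + \frac{1}{5} \cdot 5\right) \left(-40\right) + 4010} = - \frac{1909}{\left(-5 + 1\right) \left(-40\right) + 4010} = - \frac{1909}{\left(-4\right) \left(-40\right) + 4010} = - \frac{1909}{160 + 4010} = - \frac{1909}{4170}$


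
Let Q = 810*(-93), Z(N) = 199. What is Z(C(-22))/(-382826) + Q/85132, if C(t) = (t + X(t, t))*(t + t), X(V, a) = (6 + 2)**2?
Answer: -3606902981/4073842879 ≈ -0.88538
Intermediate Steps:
X(V, a) = 64 (X(V, a) = 8**2 = 64)
C(t) = 2*t*(64 + t) (C(t) = (t + 64)*(t + t) = (64 + t)*(2*t) = 2*t*(64 + t))
Q = -75330
Z(C(-22))/(-382826) + Q/85132 = 199/(-382826) - 75330/85132 = 199*(-1/382826) - 75330*1/85132 = -199/382826 - 37665/42566 = -3606902981/4073842879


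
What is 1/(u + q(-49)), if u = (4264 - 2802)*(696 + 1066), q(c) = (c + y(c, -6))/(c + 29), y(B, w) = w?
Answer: 4/10304187 ≈ 3.8819e-7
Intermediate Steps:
q(c) = (-6 + c)/(29 + c) (q(c) = (c - 6)/(c + 29) = (-6 + c)/(29 + c))
u = 2576044 (u = 1462*1762 = 2576044)
1/(u + q(-49)) = 1/(2576044 + (-6 - 49)/(29 - 49)) = 1/(2576044 - 55/(-20)) = 1/(2576044 - 1/20*(-55)) = 1/(2576044 + 11/4) = 1/(10304187/4) = 4/10304187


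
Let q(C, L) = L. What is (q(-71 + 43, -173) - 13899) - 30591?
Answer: -44663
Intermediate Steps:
(q(-71 + 43, -173) - 13899) - 30591 = (-173 - 13899) - 30591 = -14072 - 30591 = -44663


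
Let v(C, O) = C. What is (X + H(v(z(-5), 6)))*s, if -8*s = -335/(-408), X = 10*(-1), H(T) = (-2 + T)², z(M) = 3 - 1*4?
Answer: 335/3264 ≈ 0.10263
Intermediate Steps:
z(M) = -1 (z(M) = 3 - 4 = -1)
X = -10
s = -335/3264 (s = -(-335)/(8*(-408)) = -(-335)*(-1)/(8*408) = -⅛*335/408 = -335/3264 ≈ -0.10263)
(X + H(v(z(-5), 6)))*s = (-10 + (-2 - 1)²)*(-335/3264) = (-10 + (-3)²)*(-335/3264) = (-10 + 9)*(-335/3264) = -1*(-335/3264) = 335/3264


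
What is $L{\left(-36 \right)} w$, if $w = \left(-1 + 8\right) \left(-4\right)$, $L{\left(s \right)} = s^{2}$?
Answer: $-36288$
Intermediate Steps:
$w = -28$ ($w = 7 \left(-4\right) = -28$)
$L{\left(-36 \right)} w = \left(-36\right)^{2} \left(-28\right) = 1296 \left(-28\right) = -36288$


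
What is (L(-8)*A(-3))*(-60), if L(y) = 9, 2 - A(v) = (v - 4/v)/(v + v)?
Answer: -930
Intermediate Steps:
A(v) = 2 - (v - 4/v)/(2*v) (A(v) = 2 - (v - 4/v)/(v + v) = 2 - (v - 4/v)/(2*v))
(L(-8)*A(-3))*(-60) = (9*(3/2 + 2/(-3)**2))*(-60) = (9*(3/2 + 2*(1/9)))*(-60) = (9*(3/2 + 2/9))*(-60) = (9*(31/18))*(-60) = (31/2)*(-60) = -930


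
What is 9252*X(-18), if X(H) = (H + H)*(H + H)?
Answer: 11990592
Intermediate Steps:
X(H) = 4*H**2 (X(H) = (2*H)*(2*H) = 4*H**2)
9252*X(-18) = 9252*(4*(-18)**2) = 9252*(4*324) = 9252*1296 = 11990592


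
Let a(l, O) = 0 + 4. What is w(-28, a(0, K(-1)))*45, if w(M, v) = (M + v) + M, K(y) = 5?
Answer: -2340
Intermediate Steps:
a(l, O) = 4
w(M, v) = v + 2*M
w(-28, a(0, K(-1)))*45 = (4 + 2*(-28))*45 = (4 - 56)*45 = -52*45 = -2340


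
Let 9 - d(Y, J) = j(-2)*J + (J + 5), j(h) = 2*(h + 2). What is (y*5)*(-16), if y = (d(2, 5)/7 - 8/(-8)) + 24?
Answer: -13920/7 ≈ -1988.6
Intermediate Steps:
j(h) = 4 + 2*h (j(h) = 2*(2 + h) = 4 + 2*h)
d(Y, J) = 4 - J (d(Y, J) = 9 - ((4 + 2*(-2))*J + (J + 5)) = 9 - ((4 - 4)*J + (5 + J)) = 9 - (0*J + (5 + J)) = 9 - (0 + (5 + J)) = 9 - (5 + J) = 9 + (-5 - J) = 4 - J)
y = 174/7 (y = ((4 - 1*5)/7 - 8/(-8)) + 24 = ((4 - 5)*(⅐) - 8*(-⅛)) + 24 = (-1*⅐ + 1) + 24 = (-⅐ + 1) + 24 = 6/7 + 24 = 174/7 ≈ 24.857)
(y*5)*(-16) = ((174/7)*5)*(-16) = (870/7)*(-16) = -13920/7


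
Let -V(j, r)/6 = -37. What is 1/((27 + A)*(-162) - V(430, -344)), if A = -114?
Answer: 1/13872 ≈ 7.2088e-5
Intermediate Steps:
V(j, r) = 222 (V(j, r) = -6*(-37) = 222)
1/((27 + A)*(-162) - V(430, -344)) = 1/((27 - 114)*(-162) - 1*222) = 1/(-87*(-162) - 222) = 1/(14094 - 222) = 1/13872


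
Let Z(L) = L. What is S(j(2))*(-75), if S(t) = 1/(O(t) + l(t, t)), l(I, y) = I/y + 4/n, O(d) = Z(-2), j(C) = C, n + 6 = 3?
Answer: 225/7 ≈ 32.143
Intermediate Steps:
n = -3 (n = -6 + 3 = -3)
O(d) = -2
l(I, y) = -4/3 + I/y (l(I, y) = I/y + 4/(-3) = I/y + 4*(-1/3) = I/y - 4/3 = -4/3 + I/y)
S(t) = -3/7 (S(t) = 1/(-2 + (-4/3 + t/t)) = 1/(-2 + (-4/3 + 1)) = 1/(-2 - 1/3) = 1/(-7/3) = -3/7)
S(j(2))*(-75) = -3/7*(-75) = 225/7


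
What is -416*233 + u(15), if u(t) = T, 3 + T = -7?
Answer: -96938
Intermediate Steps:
T = -10 (T = -3 - 7 = -10)
u(t) = -10
-416*233 + u(15) = -416*233 - 10 = -96928 - 10 = -96938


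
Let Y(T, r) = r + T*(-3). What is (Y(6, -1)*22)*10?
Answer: -4180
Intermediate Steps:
Y(T, r) = r - 3*T
(Y(6, -1)*22)*10 = ((-1 - 3*6)*22)*10 = ((-1 - 18)*22)*10 = -19*22*10 = -418*10 = -4180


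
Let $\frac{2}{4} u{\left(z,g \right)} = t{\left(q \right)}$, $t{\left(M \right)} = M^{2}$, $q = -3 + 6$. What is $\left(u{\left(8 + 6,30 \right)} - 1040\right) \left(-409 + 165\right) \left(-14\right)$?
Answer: $-3491152$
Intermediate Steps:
$q = 3$
$u{\left(z,g \right)} = 18$ ($u{\left(z,g \right)} = 2 \cdot 3^{2} = 2 \cdot 9 = 18$)
$\left(u{\left(8 + 6,30 \right)} - 1040\right) \left(-409 + 165\right) \left(-14\right) = \left(18 - 1040\right) \left(-409 + 165\right) \left(-14\right) = \left(-1022\right) \left(-244\right) \left(-14\right) = 249368 \left(-14\right) = -3491152$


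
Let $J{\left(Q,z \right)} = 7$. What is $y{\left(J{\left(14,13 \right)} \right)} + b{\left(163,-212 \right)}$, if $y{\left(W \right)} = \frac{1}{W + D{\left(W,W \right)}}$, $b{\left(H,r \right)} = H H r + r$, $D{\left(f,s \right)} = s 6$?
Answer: $- \frac{276009159}{49} \approx -5.6328 \cdot 10^{6}$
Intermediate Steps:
$D{\left(f,s \right)} = 6 s$
$b{\left(H,r \right)} = r + r H^{2}$ ($b{\left(H,r \right)} = H^{2} r + r = r H^{2} + r = r + r H^{2}$)
$y{\left(W \right)} = \frac{1}{7 W}$ ($y{\left(W \right)} = \frac{1}{W + 6 W} = \frac{1}{7 W}$)
$y{\left(J{\left(14,13 \right)} \right)} + b{\left(163,-212 \right)} = \frac{1}{7 \cdot 7} - 212 \left(1 + 163^{2}\right) = \frac{1}{7} \cdot \frac{1}{7} - 212 \left(1 + 26569\right) = \frac{1}{49} - 5632840 = - \frac{276009159}{49}$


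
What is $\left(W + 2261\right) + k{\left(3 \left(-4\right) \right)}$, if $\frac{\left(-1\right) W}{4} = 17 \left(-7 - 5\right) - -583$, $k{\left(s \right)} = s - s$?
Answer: $745$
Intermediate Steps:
$k{\left(s \right)} = 0$
$W = -1516$ ($W = - 4 \left(17 \left(-7 - 5\right) - -583\right) = - 4 \left(17 \left(-12\right) + 583\right) = - 4 \left(-204 + 583\right) = \left(-4\right) 379 = -1516$)
$\left(W + 2261\right) + k{\left(3 \left(-4\right) \right)} = \left(-1516 + 2261\right) + 0 = 745 + 0 = 745$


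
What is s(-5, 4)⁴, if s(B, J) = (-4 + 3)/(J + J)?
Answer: 1/4096 ≈ 0.00024414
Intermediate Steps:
s(B, J) = -1/(2*J)
s(-5, 4)⁴ = (-½/4)⁴ = (-½*¼)⁴ = (-⅛)⁴ = 1/4096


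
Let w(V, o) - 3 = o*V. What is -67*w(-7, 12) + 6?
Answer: 5433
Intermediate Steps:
w(V, o) = 3 + V*o (w(V, o) = 3 + o*V = 3 + V*o)
-67*w(-7, 12) + 6 = -67*(3 - 7*12) + 6 = -67*(3 - 84) + 6 = -67*(-81) + 6 = 5427 + 6 = 5433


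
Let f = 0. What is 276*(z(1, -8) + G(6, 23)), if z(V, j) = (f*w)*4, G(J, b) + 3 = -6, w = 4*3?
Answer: -2484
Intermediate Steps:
w = 12
G(J, b) = -9 (G(J, b) = -3 - 6 = -9)
z(V, j) = 0 (z(V, j) = (0*12)*4 = 0*4 = 0)
276*(z(1, -8) + G(6, 23)) = 276*(0 - 9) = 276*(-9) = -2484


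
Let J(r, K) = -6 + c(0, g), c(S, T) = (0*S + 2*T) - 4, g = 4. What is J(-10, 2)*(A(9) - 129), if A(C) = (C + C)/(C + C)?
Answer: 256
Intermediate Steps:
c(S, T) = -4 + 2*T (c(S, T) = (0 + 2*T) - 4 = 2*T - 4 = -4 + 2*T)
J(r, K) = -2 (J(r, K) = -6 + (-4 + 2*4) = -6 + (-4 + 8) = -6 + 4 = -2)
A(C) = 1 (A(C) = (2*C)/((2*C)) = (2*C)*(1/(2*C)) = 1)
J(-10, 2)*(A(9) - 129) = -2*(1 - 129) = -2*(-128) = 256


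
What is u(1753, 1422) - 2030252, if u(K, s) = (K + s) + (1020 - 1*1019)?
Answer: -2027076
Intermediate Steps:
u(K, s) = 1 + K + s (u(K, s) = (K + s) + (1020 - 1019) = (K + s) + 1 = 1 + K + s)
u(1753, 1422) - 2030252 = (1 + 1753 + 1422) - 2030252 = 3176 - 2030252 = -2027076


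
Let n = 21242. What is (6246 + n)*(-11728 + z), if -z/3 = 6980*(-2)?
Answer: 828818176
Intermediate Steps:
z = 41880 (z = -20940*(-2) = -3*(-13960) = 41880)
(6246 + n)*(-11728 + z) = (6246 + 21242)*(-11728 + 41880) = 27488*30152 = 828818176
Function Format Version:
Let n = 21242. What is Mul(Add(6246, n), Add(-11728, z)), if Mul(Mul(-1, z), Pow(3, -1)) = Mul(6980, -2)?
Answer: 828818176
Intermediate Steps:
z = 41880 (z = Mul(-3, Mul(6980, -2)) = Mul(-3, -13960) = 41880)
Mul(Add(6246, n), Add(-11728, z)) = Mul(Add(6246, 21242), Add(-11728, 41880)) = Mul(27488, 30152) = 828818176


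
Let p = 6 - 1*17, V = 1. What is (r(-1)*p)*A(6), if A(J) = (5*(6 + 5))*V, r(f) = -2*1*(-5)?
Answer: -6050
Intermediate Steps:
p = -11 (p = 6 - 17 = -11)
r(f) = 10 (r(f) = -2*(-5) = 10)
A(J) = 55 (A(J) = (5*(6 + 5))*1 = (5*11)*1 = 55*1 = 55)
(r(-1)*p)*A(6) = (10*(-11))*55 = -110*55 = -6050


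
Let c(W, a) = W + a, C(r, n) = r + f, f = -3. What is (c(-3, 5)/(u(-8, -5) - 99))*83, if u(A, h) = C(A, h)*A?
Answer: -166/11 ≈ -15.091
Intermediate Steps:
C(r, n) = -3 + r (C(r, n) = r - 3 = -3 + r)
u(A, h) = A*(-3 + A) (u(A, h) = (-3 + A)*A = A*(-3 + A))
(c(-3, 5)/(u(-8, -5) - 99))*83 = ((-3 + 5)/(-8*(-3 - 8) - 99))*83 = (2/(-8*(-11) - 99))*83 = (2/(88 - 99))*83 = (2/(-11))*83 = -1/11*2*83 = -2/11*83 = -166/11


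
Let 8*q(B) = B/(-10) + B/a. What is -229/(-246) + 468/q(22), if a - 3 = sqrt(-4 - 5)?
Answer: 27703771/78474 + 280800*I/319 ≈ 353.03 + 880.25*I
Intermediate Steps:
a = 3 + 3*I (a = 3 + sqrt(-4 - 5) = 3 + sqrt(-9) = 3 + 3*I ≈ 3.0 + 3.0*I)
q(B) = -B/80 + B*(3 - 3*I)/144 (q(B) = (B/(-10) + B/(3 + 3*I))/8 = (B*(-1/10) + B*((3 - 3*I)/18))/8 = (-B/10 + B*(3 - 3*I)/18)/8 = -B/80 + B*(3 - 3*I)/144)
-229/(-246) + 468/q(22) = -229/(-246) + 468/(((1/240)*22*(2 - 5*I))) = -229*(-1/246) + 468/(11/60 - 11*I/24) = 229/246 + 468*(14400*(11/60 + 11*I/24)/3509) = 229/246 + 6739200*(11/60 + 11*I/24)/3509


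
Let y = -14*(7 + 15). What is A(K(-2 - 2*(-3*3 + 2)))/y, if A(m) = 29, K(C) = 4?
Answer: -29/308 ≈ -0.094156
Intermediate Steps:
y = -308 (y = -14*22 = -308)
A(K(-2 - 2*(-3*3 + 2)))/y = 29/(-308) = 29*(-1/308) = -29/308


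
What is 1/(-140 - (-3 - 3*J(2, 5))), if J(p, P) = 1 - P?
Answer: -1/149 ≈ -0.0067114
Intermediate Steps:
1/(-140 - (-3 - 3*J(2, 5))) = 1/(-140 - (-3 - 3*(1 - 1*5))) = 1/(-140 - (-3 - 3*(1 - 5))) = 1/(-140 - (-3 - 3*(-4))) = 1/(-140 - (-3 + 12)) = 1/(-140 - 1*9) = 1/(-140 - 9) = 1/(-149) = -1/149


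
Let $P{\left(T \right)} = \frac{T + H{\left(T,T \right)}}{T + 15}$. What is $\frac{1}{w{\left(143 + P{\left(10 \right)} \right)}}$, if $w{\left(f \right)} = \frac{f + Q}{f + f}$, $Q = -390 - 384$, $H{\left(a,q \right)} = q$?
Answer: $- \frac{1438}{3151} \approx -0.45636$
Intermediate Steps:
$Q = -774$ ($Q = -390 - 384 = -774$)
$P{\left(T \right)} = \frac{2 T}{15 + T}$ ($P{\left(T \right)} = \frac{T + T}{T + 15} = \frac{2 T}{15 + T}$)
$w{\left(f \right)} = \frac{-774 + f}{2 f}$ ($w{\left(f \right)} = \frac{f - 774}{f + f} = \frac{-774 + f}{2 f}$)
$\frac{1}{w{\left(143 + P{\left(10 \right)} \right)}} = \frac{1}{\frac{1}{2} \frac{1}{143 + 2 \cdot 10 \frac{1}{15 + 10}} \left(-774 + \left(143 + 2 \cdot 10 \frac{1}{15 + 10}\right)\right)} = \frac{1}{\frac{1}{2} \frac{1}{143 + 2 \cdot 10 \cdot \frac{1}{25}} \left(-774 + \left(143 + 2 \cdot 10 \cdot \frac{1}{25}\right)\right)} = \frac{1}{\frac{1}{2} \frac{1}{143 + \frac{4}{5}} \left(-774 + \left(143 + \frac{4}{5}\right)\right)} = \frac{1}{\frac{1}{2} \frac{1}{\frac{719}{5}} \left(-774 + \frac{719}{5}\right)} = \frac{1}{\frac{1}{2} \cdot \frac{5}{719} \left(- \frac{3151}{5}\right)} = \frac{1}{- \frac{3151}{1438}} = - \frac{1438}{3151}$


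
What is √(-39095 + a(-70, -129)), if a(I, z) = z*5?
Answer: 2*I*√9935 ≈ 199.35*I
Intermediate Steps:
a(I, z) = 5*z
√(-39095 + a(-70, -129)) = √(-39095 + 5*(-129)) = √(-39095 - 645) = √(-39740) = 2*I*√9935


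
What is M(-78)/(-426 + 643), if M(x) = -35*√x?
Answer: -5*I*√78/31 ≈ -1.4245*I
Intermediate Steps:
M(-78)/(-426 + 643) = (-35*I*√78)/(-426 + 643) = -35*I*√78/217 = -35*I*√78*(1/217) = -5*I*√78/31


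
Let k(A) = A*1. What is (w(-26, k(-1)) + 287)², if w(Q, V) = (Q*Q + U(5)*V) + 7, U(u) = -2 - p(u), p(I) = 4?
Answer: 952576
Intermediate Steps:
U(u) = -6 (U(u) = -2 - 1*4 = -2 - 4 = -6)
k(A) = A
w(Q, V) = 7 + Q² - 6*V (w(Q, V) = (Q*Q - 6*V) + 7 = (Q² - 6*V) + 7 = 7 + Q² - 6*V)
(w(-26, k(-1)) + 287)² = ((7 + (-26)² - 6*(-1)) + 287)² = ((7 + 676 + 6) + 287)² = (689 + 287)² = 976² = 952576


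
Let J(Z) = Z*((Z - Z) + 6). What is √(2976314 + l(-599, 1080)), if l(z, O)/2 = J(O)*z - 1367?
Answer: 26*I*√7085 ≈ 2188.5*I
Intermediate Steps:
J(Z) = 6*Z (J(Z) = Z*(0 + 6) = Z*6 = 6*Z)
l(z, O) = -2734 + 12*O*z (l(z, O) = 2*((6*O)*z - 1367) = 2*(6*O*z - 1367) = 2*(-1367 + 6*O*z) = -2734 + 12*O*z)
√(2976314 + l(-599, 1080)) = √(2976314 + (-2734 + 12*1080*(-599))) = √(2976314 + (-2734 - 7763040)) = √(2976314 - 7765774) = √(-4789460) = 26*I*√7085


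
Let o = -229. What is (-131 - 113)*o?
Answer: 55876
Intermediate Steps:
(-131 - 113)*o = (-131 - 113)*(-229) = -244*(-229) = 55876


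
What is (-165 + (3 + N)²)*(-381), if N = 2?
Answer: 53340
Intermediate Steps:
(-165 + (3 + N)²)*(-381) = (-165 + (3 + 2)²)*(-381) = (-165 + 5²)*(-381) = (-165 + 25)*(-381) = -140*(-381) = 53340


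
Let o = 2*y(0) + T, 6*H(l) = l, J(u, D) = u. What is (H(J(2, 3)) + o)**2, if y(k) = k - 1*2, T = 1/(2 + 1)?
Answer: 100/9 ≈ 11.111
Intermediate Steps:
H(l) = l/6
T = 1/3 ≈ 0.33333
y(k) = -2 + k (y(k) = k - 2 = -2 + k)
o = -11/3 (o = 2*(-2 + 0) + 1/3 = 2*(-2) + 1/3 = -4 + 1/3 = -11/3 ≈ -3.6667)
(H(J(2, 3)) + o)**2 = ((1/6)*2 - 11/3)**2 = (1/3 - 11/3)**2 = (-10/3)**2 = 100/9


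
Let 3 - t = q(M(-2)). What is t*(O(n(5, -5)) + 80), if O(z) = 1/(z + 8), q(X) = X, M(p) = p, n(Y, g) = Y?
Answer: 5205/13 ≈ 400.38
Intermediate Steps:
O(z) = 1/(8 + z)
t = 5 (t = 3 - 1*(-2) = 3 + 2 = 5)
t*(O(n(5, -5)) + 80) = 5*(1/(8 + 5) + 80) = 5*(1/13 + 80) = 5*(1041/13) = 5205/13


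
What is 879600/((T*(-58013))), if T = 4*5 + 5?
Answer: -35184/58013 ≈ -0.60648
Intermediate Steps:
T = 25 (T = 20 + 5 = 25)
879600/((T*(-58013))) = 879600/((25*(-58013))) = 879600/(-1450325) = 879600*(-1/1450325) = -35184/58013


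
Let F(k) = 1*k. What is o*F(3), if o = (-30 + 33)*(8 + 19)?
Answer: 243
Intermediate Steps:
o = 81 (o = 3*27 = 81)
F(k) = k
o*F(3) = 81*3 = 243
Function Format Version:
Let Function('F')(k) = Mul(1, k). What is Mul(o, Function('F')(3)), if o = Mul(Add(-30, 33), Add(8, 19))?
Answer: 243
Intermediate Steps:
o = 81 (o = Mul(3, 27) = 81)
Function('F')(k) = k
Mul(o, Function('F')(3)) = Mul(81, 3) = 243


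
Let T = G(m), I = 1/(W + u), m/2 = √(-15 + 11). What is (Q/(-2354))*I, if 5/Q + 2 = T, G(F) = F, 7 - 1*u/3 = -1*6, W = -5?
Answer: 1/160072 + I/80036 ≈ 6.2472e-6 + 1.2494e-5*I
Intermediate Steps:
u = 39 (u = 21 - (-3)*6 = 21 - 3*(-6) = 21 + 18 = 39)
m = 4*I (m = 2*√(-15 + 11) = 2*√(-4) = 2*(2*I) = 4*I ≈ 4.0*I)
I = 1/34 (I = 1/(-5 + 39) = 1/34 ≈ 0.029412)
T = 4*I ≈ 4.0*I
Q = (-2 - 4*I)/4 (Q = 5/(-2 + 4*I) = 5*((-2 - 4*I)/20) = (-2 - 4*I)/4 ≈ -0.5 - 1.0*I)
(Q/(-2354))*I = ((-½ - I)/(-2354))*(1/34) = ((-½ - I)*(-1/2354))*(1/34) = (1/4708 + I/2354)*(1/34) = 1/160072 + I/80036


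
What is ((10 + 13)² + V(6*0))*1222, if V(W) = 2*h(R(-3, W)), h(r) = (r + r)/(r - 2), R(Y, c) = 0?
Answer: 646438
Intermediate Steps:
h(r) = 2*r/(-2 + r) (h(r) = (2*r)/(-2 + r) = 2*r/(-2 + r))
V(W) = 0 (V(W) = 2*(2*0/(-2 + 0)) = 2*(2*0/(-2)) = 2*(2*0*(-½)) = 2*0 = 0)
((10 + 13)² + V(6*0))*1222 = ((10 + 13)² + 0)*1222 = (23² + 0)*1222 = (529 + 0)*1222 = 529*1222 = 646438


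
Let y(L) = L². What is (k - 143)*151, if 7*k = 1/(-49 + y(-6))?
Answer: -1965114/91 ≈ -21595.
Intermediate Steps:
k = -1/91 (k = 1/(7*(-49 + (-6)²)) = 1/(7*(-49 + 36)) = (⅐)/(-13) = (⅐)*(-1/13) = -1/91 ≈ -0.010989)
(k - 143)*151 = (-1/91 - 143)*151 = -13014/91*151 = -1965114/91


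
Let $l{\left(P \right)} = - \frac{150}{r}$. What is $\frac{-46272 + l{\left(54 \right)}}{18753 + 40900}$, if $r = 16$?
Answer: $- \frac{370251}{477224} \approx -0.77584$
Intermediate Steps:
$l{\left(P \right)} = - \frac{75}{8}$ ($l{\left(P \right)} = - \frac{150}{16} = \left(-150\right) \frac{1}{16} = - \frac{75}{8}$)
$\frac{-46272 + l{\left(54 \right)}}{18753 + 40900} = \frac{-46272 - \frac{75}{8}}{18753 + 40900} = - \frac{370251}{8 \cdot 59653} = \left(- \frac{370251}{8}\right) \frac{1}{59653} = - \frac{370251}{477224}$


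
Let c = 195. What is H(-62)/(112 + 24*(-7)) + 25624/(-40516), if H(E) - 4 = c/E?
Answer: -3254067/5023984 ≈ -0.64771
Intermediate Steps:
H(E) = 4 + 195/E
H(-62)/(112 + 24*(-7)) + 25624/(-40516) = (4 + 195/(-62))/(112 + 24*(-7)) + 25624/(-40516) = (4 + 195*(-1/62))/(112 - 168) + 25624*(-1/40516) = (4 - 195/62)/(-56) - 6406/10129 = (53/62)*(-1/56) - 6406/10129 = -53/3472 - 6406/10129 = -3254067/5023984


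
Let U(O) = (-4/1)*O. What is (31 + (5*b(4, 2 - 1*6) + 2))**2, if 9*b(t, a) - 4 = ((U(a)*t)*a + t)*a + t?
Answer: 28912129/81 ≈ 3.5694e+5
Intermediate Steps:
U(O) = -4*O (U(O) = (-4*1)*O = -4*O)
b(t, a) = 4/9 + t/9 + a*(t - 4*t*a**2)/9 (b(t, a) = 4/9 + ((((-4*a)*t)*a + t)*a + t)/9 = 4/9 + (((-4*a*t)*a + t)*a + t)/9 = 4/9 + ((-4*t*a**2 + t)*a + t)/9 = 4/9 + ((t - 4*t*a**2)*a + t)/9 = 4/9 + (a*(t - 4*t*a**2) + t)/9 = 4/9 + (t + a*(t - 4*t*a**2))/9 = 4/9 + (t/9 + a*(t - 4*t*a**2)/9) = 4/9 + t/9 + a*(t - 4*t*a**2)/9)
(31 + (5*b(4, 2 - 1*6) + 2))**2 = (31 + (5*(4/9 + (1/9)*4 - 4/9*4*(2 - 1*6)**3 + (1/9)*(2 - 1*6)*4) + 2))**2 = (31 + (5*(4/9 + 4/9 - 4/9*4*(2 - 6)**3 + (1/9)*(2 - 6)*4) + 2))**2 = (31 + (5*(4/9 + 4/9 - 4/9*4*(-4)**3 + (1/9)*(-4)*4) + 2))**2 = (31 + (5*(4/9 + 4/9 - 4/9*4*(-64) - 16/9) + 2))**2 = (31 + (5*(4/9 + 4/9 + 1024/9 - 16/9) + 2))**2 = (31 + (5*(1016/9) + 2))**2 = (31 + (5080/9 + 2))**2 = (31 + 5098/9)**2 = (5377/9)**2 = 28912129/81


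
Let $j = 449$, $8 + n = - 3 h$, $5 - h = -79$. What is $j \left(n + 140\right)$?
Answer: $-53880$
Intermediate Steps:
$h = 84$ ($h = 5 - -79 = 5 + 79 = 84$)
$n = -260$ ($n = -8 - 252 = -260$)
$j \left(n + 140\right) = 449 \left(-260 + 140\right) = 449 \left(-120\right) = -53880$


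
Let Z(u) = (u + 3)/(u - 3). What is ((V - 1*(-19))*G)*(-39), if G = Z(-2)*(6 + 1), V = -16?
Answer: 819/5 ≈ 163.80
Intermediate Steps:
Z(u) = (3 + u)/(-3 + u)
G = -7/5 (G = ((3 - 2)/(-3 - 2))*(6 + 1) = (1/(-5))*7 = -⅕*1*7 = -⅕*7 = -7/5 ≈ -1.4000)
((V - 1*(-19))*G)*(-39) = ((-16 - 1*(-19))*(-7/5))*(-39) = ((-16 + 19)*(-7/5))*(-39) = (3*(-7/5))*(-39) = -21/5*(-39) = 819/5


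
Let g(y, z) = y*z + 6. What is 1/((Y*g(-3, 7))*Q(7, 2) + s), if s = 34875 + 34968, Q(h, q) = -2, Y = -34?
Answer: 1/68823 ≈ 1.4530e-5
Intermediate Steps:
g(y, z) = 6 + y*z
s = 69843
1/((Y*g(-3, 7))*Q(7, 2) + s) = 1/(-34*(6 - 3*7)*(-2) + 69843) = 1/(-34*(6 - 21)*(-2) + 69843) = 1/(-34*(-15)*(-2) + 69843) = 1/(510*(-2) + 69843) = 1/(-1020 + 69843) = 1/68823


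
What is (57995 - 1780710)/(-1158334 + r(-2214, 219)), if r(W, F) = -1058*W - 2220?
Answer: -1722715/1181858 ≈ -1.4576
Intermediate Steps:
r(W, F) = -2220 - 1058*W
(57995 - 1780710)/(-1158334 + r(-2214, 219)) = (57995 - 1780710)/(-1158334 + (-2220 - 1058*(-2214))) = -1722715/(-1158334 + (-2220 + 2342412)) = -1722715/(-1158334 + 2340192) = -1722715/1181858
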